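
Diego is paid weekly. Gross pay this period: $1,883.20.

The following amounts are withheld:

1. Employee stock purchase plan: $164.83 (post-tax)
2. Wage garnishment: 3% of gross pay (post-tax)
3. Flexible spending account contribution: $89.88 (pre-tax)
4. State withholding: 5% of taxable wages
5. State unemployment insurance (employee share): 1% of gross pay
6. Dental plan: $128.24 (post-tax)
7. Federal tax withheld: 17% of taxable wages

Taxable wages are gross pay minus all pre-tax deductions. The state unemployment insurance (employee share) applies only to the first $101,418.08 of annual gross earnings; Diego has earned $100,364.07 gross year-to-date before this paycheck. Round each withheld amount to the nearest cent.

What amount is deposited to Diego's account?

Flexible spending account contribution: $89.88
Taxable wages = $1,883.20 − $89.88 = $1,793.32
Federal tax withheld: $1,793.32 × 0.17 = $304.86
State withholding: $1,793.32 × 0.05 = $89.67
State unemployment insurance (employee share): only $101,418.08 − $100,364.07 = $1,054.01 of this check is subject → $1,054.01 × 0.01 = $10.54
Wage garnishment: $1,883.20 × 0.03 = $56.50
Employee stock purchase plan: $164.83
Dental plan: $128.24
Total deductions = $89.88 + $304.86 + $89.67 + $10.54 + $56.50 + $164.83 + $128.24 = $844.52
Net pay = $1,883.20 − $844.52 = $1,038.68

$1,038.68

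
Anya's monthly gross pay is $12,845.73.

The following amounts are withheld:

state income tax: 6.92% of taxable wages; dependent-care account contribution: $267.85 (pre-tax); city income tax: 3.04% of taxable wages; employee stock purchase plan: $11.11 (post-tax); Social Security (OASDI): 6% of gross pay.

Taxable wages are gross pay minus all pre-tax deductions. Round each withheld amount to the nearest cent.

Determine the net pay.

Dependent-care account contribution: $267.85
Taxable wages = $12,845.73 − $267.85 = $12,577.88
City income tax: $12,577.88 × 0.0304 = $382.37
State income tax: $12,577.88 × 0.0692 = $870.39
Social Security (OASDI): $12,845.73 × 0.06 = $770.74
Employee stock purchase plan: $11.11
Total deductions = $267.85 + $382.37 + $870.39 + $770.74 + $11.11 = $2,302.46
Net pay = $12,845.73 − $2,302.46 = $10,543.27

$10,543.27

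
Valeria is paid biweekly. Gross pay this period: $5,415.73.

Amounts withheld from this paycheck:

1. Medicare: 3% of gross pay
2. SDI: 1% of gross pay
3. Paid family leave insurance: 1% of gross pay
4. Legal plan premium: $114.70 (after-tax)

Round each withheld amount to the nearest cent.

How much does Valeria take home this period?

Paid family leave insurance: $5,415.73 × 0.01 = $54.16
Medicare: $5,415.73 × 0.03 = $162.47
SDI: $5,415.73 × 0.01 = $54.16
Legal plan premium: $114.70
Total deductions = $54.16 + $162.47 + $54.16 + $114.70 = $385.49
Net pay = $5,415.73 − $385.49 = $5,030.24

$5,030.24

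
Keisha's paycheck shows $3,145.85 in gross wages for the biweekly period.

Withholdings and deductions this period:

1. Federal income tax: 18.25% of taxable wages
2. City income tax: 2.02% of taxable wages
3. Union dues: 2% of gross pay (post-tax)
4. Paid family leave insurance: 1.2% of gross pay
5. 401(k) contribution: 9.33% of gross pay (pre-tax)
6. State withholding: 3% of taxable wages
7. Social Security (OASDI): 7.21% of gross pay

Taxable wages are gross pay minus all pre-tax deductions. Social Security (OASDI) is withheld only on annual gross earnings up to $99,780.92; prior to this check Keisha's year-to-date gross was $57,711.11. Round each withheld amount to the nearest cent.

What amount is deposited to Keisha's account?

401(k) contribution: $3,145.85 × 0.0933 = $293.51
Taxable wages = $3,145.85 − $293.51 = $2,852.34
State withholding: $2,852.34 × 0.03 = $85.57
Federal income tax: $2,852.34 × 0.1825 = $520.55
City income tax: $2,852.34 × 0.0202 = $57.62
Paid family leave insurance: $3,145.85 × 0.012 = $37.75
Social Security (OASDI): cap not yet reached, full $3,145.85 is subject → $3,145.85 × 0.0721 = $226.82
Union dues: $3,145.85 × 0.02 = $62.92
Total deductions = $293.51 + $85.57 + $520.55 + $57.62 + $37.75 + $226.82 + $62.92 = $1,284.74
Net pay = $3,145.85 − $1,284.74 = $1,861.11

$1,861.11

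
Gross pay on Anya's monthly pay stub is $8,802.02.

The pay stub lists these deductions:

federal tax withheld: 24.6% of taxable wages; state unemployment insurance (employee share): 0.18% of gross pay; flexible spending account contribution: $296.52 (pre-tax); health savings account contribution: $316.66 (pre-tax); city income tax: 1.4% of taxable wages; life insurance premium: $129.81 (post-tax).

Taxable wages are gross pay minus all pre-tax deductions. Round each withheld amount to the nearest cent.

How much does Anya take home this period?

Flexible spending account contribution: $296.52
Health savings account contribution: $316.66
Pre-tax total = $296.52 + $316.66 = $613.18
Taxable wages = $8,802.02 − $613.18 = $8,188.84
Federal tax withheld: $8,188.84 × 0.246 = $2,014.45
City income tax: $8,188.84 × 0.014 = $114.64
State unemployment insurance (employee share): $8,802.02 × 0.0018 = $15.84
Life insurance premium: $129.81
Total deductions = $296.52 + $316.66 + $2,014.45 + $114.64 + $15.84 + $129.81 = $2,887.92
Net pay = $8,802.02 − $2,887.92 = $5,914.10

$5,914.10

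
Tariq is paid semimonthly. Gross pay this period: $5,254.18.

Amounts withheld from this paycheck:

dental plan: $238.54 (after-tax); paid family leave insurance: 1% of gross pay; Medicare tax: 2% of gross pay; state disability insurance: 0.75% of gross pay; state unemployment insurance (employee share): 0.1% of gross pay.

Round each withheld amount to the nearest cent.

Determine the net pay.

Paid family leave insurance: $5,254.18 × 0.01 = $52.54
State unemployment insurance (employee share): $5,254.18 × 0.001 = $5.25
State disability insurance: $5,254.18 × 0.0075 = $39.41
Medicare tax: $5,254.18 × 0.02 = $105.08
Dental plan: $238.54
Total deductions = $52.54 + $5.25 + $39.41 + $105.08 + $238.54 = $440.82
Net pay = $5,254.18 − $440.82 = $4,813.36

$4,813.36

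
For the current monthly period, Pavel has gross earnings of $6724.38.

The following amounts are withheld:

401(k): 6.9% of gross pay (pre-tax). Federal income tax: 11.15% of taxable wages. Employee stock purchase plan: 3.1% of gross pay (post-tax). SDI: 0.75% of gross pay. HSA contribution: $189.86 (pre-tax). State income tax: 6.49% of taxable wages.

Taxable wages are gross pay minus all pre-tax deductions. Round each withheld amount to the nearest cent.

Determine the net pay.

401(k): $6724.38 × 0.069 = $463.98
HSA contribution: $189.86
Pre-tax total = $463.98 + $189.86 = $653.84
Taxable wages = $6724.38 − $653.84 = $6070.54
Federal income tax: $6070.54 × 0.1115 = $676.87
State income tax: $6070.54 × 0.0649 = $393.98
SDI: $6724.38 × 0.0075 = $50.43
Employee stock purchase plan: $6724.38 × 0.031 = $208.46
Total deductions = $463.98 + $189.86 + $676.87 + $393.98 + $50.43 + $208.46 = $1983.58
Net pay = $6724.38 − $1983.58 = $4740.80

$4740.80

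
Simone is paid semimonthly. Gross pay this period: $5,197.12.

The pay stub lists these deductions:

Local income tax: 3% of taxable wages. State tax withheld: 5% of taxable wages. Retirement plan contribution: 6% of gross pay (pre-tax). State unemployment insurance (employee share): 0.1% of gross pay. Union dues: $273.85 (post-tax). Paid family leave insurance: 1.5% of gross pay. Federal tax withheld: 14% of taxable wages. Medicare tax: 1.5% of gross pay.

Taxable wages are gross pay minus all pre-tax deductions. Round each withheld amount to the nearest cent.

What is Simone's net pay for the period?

Retirement plan contribution: $5,197.12 × 0.06 = $311.83
Taxable wages = $5,197.12 − $311.83 = $4,885.29
Federal tax withheld: $4,885.29 × 0.14 = $683.94
Local income tax: $4,885.29 × 0.03 = $146.56
State tax withheld: $4,885.29 × 0.05 = $244.26
Medicare tax: $5,197.12 × 0.015 = $77.96
Paid family leave insurance: $5,197.12 × 0.015 = $77.96
State unemployment insurance (employee share): $5,197.12 × 0.001 = $5.20
Union dues: $273.85
Total deductions = $311.83 + $683.94 + $146.56 + $244.26 + $77.96 + $77.96 + $5.20 + $273.85 = $1,821.56
Net pay = $5,197.12 − $1,821.56 = $3,375.56

$3,375.56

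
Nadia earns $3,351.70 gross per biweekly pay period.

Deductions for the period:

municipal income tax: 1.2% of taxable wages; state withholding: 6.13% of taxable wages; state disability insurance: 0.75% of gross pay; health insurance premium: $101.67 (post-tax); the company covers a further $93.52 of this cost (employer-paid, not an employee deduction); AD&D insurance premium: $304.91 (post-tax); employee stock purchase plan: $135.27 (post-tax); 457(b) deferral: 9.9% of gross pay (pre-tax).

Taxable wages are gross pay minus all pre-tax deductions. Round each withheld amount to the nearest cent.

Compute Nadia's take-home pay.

457(b) deferral: $3,351.70 × 0.099 = $331.82
Taxable wages = $3,351.70 − $331.82 = $3,019.88
Municipal income tax: $3,019.88 × 0.012 = $36.24
State withholding: $3,019.88 × 0.0613 = $185.12
State disability insurance: $3,351.70 × 0.0075 = $25.14
Employee stock purchase plan: $135.27
AD&D insurance premium: $304.91
Health insurance premium: $101.67
(Employer's $93.52 toward health insurance premium is not withheld from the employee.)
Total deductions = $331.82 + $36.24 + $185.12 + $25.14 + $135.27 + $304.91 + $101.67 = $1,120.17
Net pay = $3,351.70 − $1,120.17 = $2,231.53

$2,231.53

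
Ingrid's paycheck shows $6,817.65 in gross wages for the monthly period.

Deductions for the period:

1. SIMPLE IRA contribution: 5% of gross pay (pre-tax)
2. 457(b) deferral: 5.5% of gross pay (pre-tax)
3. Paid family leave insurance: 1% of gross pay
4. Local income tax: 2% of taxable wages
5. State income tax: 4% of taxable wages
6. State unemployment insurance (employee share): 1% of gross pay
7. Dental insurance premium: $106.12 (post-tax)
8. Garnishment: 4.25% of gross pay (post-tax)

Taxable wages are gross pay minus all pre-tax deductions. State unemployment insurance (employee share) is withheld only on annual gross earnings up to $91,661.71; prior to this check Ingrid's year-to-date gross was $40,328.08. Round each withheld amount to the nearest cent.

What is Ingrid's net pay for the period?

457(b) deferral: $6,817.65 × 0.055 = $374.97
SIMPLE IRA contribution: $6,817.65 × 0.05 = $340.88
Pre-tax total = $374.97 + $340.88 = $715.85
Taxable wages = $6,817.65 − $715.85 = $6,101.80
State income tax: $6,101.80 × 0.04 = $244.07
Local income tax: $6,101.80 × 0.02 = $122.04
State unemployment insurance (employee share): cap not yet reached, full $6,817.65 is subject → $6,817.65 × 0.01 = $68.18
Paid family leave insurance: $6,817.65 × 0.01 = $68.18
Garnishment: $6,817.65 × 0.0425 = $289.75
Dental insurance premium: $106.12
Total deductions = $374.97 + $340.88 + $244.07 + $122.04 + $68.18 + $68.18 + $289.75 + $106.12 = $1,614.19
Net pay = $6,817.65 − $1,614.19 = $5,203.46

$5,203.46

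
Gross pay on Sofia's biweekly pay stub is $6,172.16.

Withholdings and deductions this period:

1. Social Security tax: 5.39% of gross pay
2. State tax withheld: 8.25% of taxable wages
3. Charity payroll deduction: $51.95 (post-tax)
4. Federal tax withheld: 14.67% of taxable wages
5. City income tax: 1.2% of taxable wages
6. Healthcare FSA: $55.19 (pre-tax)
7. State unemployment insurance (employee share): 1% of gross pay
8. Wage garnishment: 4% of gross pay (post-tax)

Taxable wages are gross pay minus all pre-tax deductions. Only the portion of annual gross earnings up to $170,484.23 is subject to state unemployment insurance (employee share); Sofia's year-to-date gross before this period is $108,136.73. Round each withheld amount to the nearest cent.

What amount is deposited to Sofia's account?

Healthcare FSA: $55.19
Taxable wages = $6,172.16 − $55.19 = $6,116.97
State tax withheld: $6,116.97 × 0.0825 = $504.65
Federal tax withheld: $6,116.97 × 0.1467 = $897.36
City income tax: $6,116.97 × 0.012 = $73.40
State unemployment insurance (employee share): cap not yet reached, full $6,172.16 is subject → $6,172.16 × 0.01 = $61.72
Social Security tax: $6,172.16 × 0.0539 = $332.68
Charity payroll deduction: $51.95
Wage garnishment: $6,172.16 × 0.04 = $246.89
Total deductions = $55.19 + $504.65 + $897.36 + $73.40 + $61.72 + $332.68 + $51.95 + $246.89 = $2,223.84
Net pay = $6,172.16 − $2,223.84 = $3,948.32

$3,948.32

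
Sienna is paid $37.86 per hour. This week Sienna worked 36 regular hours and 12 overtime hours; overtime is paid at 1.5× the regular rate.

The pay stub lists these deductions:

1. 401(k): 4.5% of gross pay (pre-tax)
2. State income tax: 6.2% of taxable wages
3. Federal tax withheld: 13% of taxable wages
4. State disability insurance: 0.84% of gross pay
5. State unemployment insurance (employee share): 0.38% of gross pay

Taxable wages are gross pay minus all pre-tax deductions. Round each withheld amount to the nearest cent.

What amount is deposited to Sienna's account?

Regular pay: 36 × $37.86 = $1,362.96
Overtime pay: 12 × $37.86 × 1.5 = $681.48
Gross pay = $1,362.96 + $681.48 = $2,044.44
401(k): $2,044.44 × 0.045 = $92.00
Taxable wages = $2,044.44 − $92.00 = $1,952.44
Federal tax withheld: $1,952.44 × 0.13 = $253.82
State income tax: $1,952.44 × 0.062 = $121.05
State disability insurance: $2,044.44 × 0.0084 = $17.17
State unemployment insurance (employee share): $2,044.44 × 0.0038 = $7.77
Total deductions = $92.00 + $253.82 + $121.05 + $17.17 + $7.77 = $491.81
Net pay = $2,044.44 − $491.81 = $1,552.63

$1,552.63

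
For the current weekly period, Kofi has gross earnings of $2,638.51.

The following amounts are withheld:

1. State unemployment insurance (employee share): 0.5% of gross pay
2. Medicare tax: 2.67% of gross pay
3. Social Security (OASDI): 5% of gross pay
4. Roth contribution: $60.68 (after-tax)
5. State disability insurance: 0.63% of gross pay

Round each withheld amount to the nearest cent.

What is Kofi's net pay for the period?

$2,345.64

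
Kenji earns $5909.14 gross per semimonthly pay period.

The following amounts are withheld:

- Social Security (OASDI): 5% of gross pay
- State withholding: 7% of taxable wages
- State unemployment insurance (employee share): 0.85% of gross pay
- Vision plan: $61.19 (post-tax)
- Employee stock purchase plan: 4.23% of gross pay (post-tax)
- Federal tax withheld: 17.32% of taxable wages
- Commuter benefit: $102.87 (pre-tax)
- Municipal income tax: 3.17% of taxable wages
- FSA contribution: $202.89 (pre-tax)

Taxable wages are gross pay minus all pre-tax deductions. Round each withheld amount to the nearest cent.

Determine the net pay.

$3406.16

FSA contribution: $202.89
Commuter benefit: $102.87
Pre-tax total = $202.89 + $102.87 = $305.76
Taxable wages = $5909.14 − $305.76 = $5603.38
Municipal income tax: $5603.38 × 0.0317 = $177.63
State withholding: $5603.38 × 0.07 = $392.24
Federal tax withheld: $5603.38 × 0.1732 = $970.51
Social Security (OASDI): $5909.14 × 0.05 = $295.46
State unemployment insurance (employee share): $5909.14 × 0.0085 = $50.23
Employee stock purchase plan: $5909.14 × 0.0423 = $249.96
Vision plan: $61.19
Total deductions = $202.89 + $102.87 + $177.63 + $392.24 + $970.51 + $295.46 + $50.23 + $249.96 + $61.19 = $2502.98
Net pay = $5909.14 − $2502.98 = $3406.16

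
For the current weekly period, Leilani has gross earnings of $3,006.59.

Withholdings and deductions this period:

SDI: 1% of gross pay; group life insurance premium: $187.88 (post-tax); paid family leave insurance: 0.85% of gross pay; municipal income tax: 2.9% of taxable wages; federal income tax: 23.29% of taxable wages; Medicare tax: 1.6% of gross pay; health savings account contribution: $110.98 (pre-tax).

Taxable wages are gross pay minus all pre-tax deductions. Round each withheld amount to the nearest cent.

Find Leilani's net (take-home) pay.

$1,845.63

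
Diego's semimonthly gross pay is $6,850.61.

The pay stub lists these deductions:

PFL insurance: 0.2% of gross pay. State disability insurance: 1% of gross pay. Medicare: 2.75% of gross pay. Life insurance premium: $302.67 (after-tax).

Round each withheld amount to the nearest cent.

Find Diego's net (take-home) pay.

Medicare: $6,850.61 × 0.0275 = $188.39
State disability insurance: $6,850.61 × 0.01 = $68.51
PFL insurance: $6,850.61 × 0.002 = $13.70
Life insurance premium: $302.67
Total deductions = $188.39 + $68.51 + $13.70 + $302.67 = $573.27
Net pay = $6,850.61 − $573.27 = $6,277.34

$6,277.34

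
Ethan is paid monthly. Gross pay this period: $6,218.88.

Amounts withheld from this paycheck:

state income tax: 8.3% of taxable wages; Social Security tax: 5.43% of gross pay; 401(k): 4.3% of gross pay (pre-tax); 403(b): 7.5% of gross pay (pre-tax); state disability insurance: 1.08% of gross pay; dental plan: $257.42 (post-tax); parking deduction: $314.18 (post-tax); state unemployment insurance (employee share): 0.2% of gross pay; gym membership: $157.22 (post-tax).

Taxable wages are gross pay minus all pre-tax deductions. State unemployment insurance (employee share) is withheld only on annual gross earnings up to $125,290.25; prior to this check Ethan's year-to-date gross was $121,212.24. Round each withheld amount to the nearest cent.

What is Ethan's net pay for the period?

$3,887.96

403(b): $6,218.88 × 0.075 = $466.42
401(k): $6,218.88 × 0.043 = $267.41
Pre-tax total = $466.42 + $267.41 = $733.83
Taxable wages = $6,218.88 − $733.83 = $5,485.05
State income tax: $5,485.05 × 0.083 = $455.26
State disability insurance: $6,218.88 × 0.0108 = $67.16
State unemployment insurance (employee share): only $125,290.25 − $121,212.24 = $4,078.01 of this check is subject → $4,078.01 × 0.002 = $8.16
Social Security tax: $6,218.88 × 0.0543 = $337.69
Gym membership: $157.22
Dental plan: $257.42
Parking deduction: $314.18
Total deductions = $466.42 + $267.41 + $455.26 + $67.16 + $8.16 + $337.69 + $157.22 + $257.42 + $314.18 = $2,330.92
Net pay = $6,218.88 − $2,330.92 = $3,887.96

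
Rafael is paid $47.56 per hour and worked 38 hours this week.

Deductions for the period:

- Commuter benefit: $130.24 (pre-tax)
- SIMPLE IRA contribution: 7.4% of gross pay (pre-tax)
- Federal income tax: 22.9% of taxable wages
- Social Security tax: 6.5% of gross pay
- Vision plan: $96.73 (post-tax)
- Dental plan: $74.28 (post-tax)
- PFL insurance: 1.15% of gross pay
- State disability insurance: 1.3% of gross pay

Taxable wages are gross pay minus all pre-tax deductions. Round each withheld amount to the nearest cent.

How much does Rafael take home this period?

Gross pay: 38 × $47.56 = $1,807.28
SIMPLE IRA contribution: $1,807.28 × 0.074 = $133.74
Commuter benefit: $130.24
Pre-tax total = $133.74 + $130.24 = $263.98
Taxable wages = $1,807.28 − $263.98 = $1,543.30
Federal income tax: $1,543.30 × 0.229 = $353.42
Social Security tax: $1,807.28 × 0.065 = $117.47
State disability insurance: $1,807.28 × 0.013 = $23.49
PFL insurance: $1,807.28 × 0.0115 = $20.78
Dental plan: $74.28
Vision plan: $96.73
Total deductions = $133.74 + $130.24 + $353.42 + $117.47 + $23.49 + $20.78 + $74.28 + $96.73 = $950.15
Net pay = $1,807.28 − $950.15 = $857.13

$857.13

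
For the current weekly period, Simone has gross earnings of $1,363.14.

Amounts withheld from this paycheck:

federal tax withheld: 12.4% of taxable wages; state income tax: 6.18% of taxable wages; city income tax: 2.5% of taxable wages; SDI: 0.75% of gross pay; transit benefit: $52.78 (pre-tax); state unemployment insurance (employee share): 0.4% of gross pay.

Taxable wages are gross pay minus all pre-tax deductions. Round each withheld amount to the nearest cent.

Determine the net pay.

$1,018.47

Transit benefit: $52.78
Taxable wages = $1,363.14 − $52.78 = $1,310.36
State income tax: $1,310.36 × 0.0618 = $80.98
Federal tax withheld: $1,310.36 × 0.124 = $162.48
City income tax: $1,310.36 × 0.025 = $32.76
SDI: $1,363.14 × 0.0075 = $10.22
State unemployment insurance (employee share): $1,363.14 × 0.004 = $5.45
Total deductions = $52.78 + $80.98 + $162.48 + $32.76 + $10.22 + $5.45 = $344.67
Net pay = $1,363.14 − $344.67 = $1,018.47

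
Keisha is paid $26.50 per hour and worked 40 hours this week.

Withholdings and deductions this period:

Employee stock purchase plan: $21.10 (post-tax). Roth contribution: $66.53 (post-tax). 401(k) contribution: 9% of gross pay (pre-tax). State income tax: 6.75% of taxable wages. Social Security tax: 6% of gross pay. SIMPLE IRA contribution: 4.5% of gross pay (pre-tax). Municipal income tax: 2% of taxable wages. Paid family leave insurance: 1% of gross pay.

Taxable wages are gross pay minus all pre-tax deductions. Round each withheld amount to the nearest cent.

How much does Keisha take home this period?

Gross pay: 40 × $26.50 = $1,060.00
401(k) contribution: $1,060.00 × 0.09 = $95.40
SIMPLE IRA contribution: $1,060.00 × 0.045 = $47.70
Pre-tax total = $95.40 + $47.70 = $143.10
Taxable wages = $1,060.00 − $143.10 = $916.90
State income tax: $916.90 × 0.0675 = $61.89
Municipal income tax: $916.90 × 0.02 = $18.34
Paid family leave insurance: $1,060.00 × 0.01 = $10.60
Social Security tax: $1,060.00 × 0.06 = $63.60
Employee stock purchase plan: $21.10
Roth contribution: $66.53
Total deductions = $95.40 + $47.70 + $61.89 + $18.34 + $10.60 + $63.60 + $21.10 + $66.53 = $385.16
Net pay = $1,060.00 − $385.16 = $674.84

$674.84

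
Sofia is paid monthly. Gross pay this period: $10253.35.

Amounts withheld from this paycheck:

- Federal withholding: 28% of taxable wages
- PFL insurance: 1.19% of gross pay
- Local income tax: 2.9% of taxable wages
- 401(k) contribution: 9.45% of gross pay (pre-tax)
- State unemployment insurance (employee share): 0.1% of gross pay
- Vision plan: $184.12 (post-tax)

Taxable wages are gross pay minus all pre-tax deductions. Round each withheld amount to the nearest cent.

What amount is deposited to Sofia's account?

401(k) contribution: $10253.35 × 0.0945 = $968.94
Taxable wages = $10253.35 − $968.94 = $9284.41
Local income tax: $9284.41 × 0.029 = $269.25
Federal withholding: $9284.41 × 0.28 = $2599.63
PFL insurance: $10253.35 × 0.0119 = $122.01
State unemployment insurance (employee share): $10253.35 × 0.001 = $10.25
Vision plan: $184.12
Total deductions = $968.94 + $269.25 + $2599.63 + $122.01 + $10.25 + $184.12 = $4154.20
Net pay = $10253.35 − $4154.20 = $6099.15

$6099.15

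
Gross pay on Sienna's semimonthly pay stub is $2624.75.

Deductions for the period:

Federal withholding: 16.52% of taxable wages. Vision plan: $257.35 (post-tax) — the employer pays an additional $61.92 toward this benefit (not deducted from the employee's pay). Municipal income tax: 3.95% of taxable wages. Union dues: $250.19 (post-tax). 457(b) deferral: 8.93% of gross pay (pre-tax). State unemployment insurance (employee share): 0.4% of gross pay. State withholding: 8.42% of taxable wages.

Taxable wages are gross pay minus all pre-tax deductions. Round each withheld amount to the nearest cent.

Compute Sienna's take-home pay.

457(b) deferral: $2624.75 × 0.0893 = $234.39
Taxable wages = $2624.75 − $234.39 = $2390.36
State withholding: $2390.36 × 0.0842 = $201.27
Municipal income tax: $2390.36 × 0.0395 = $94.42
Federal withholding: $2390.36 × 0.1652 = $394.89
State unemployment insurance (employee share): $2624.75 × 0.004 = $10.50
Union dues: $250.19
Vision plan: $257.35
(Employer's $61.92 toward vision plan is not withheld from the employee.)
Total deductions = $234.39 + $201.27 + $94.42 + $394.89 + $10.50 + $250.19 + $257.35 = $1443.01
Net pay = $2624.75 − $1443.01 = $1181.74

$1181.74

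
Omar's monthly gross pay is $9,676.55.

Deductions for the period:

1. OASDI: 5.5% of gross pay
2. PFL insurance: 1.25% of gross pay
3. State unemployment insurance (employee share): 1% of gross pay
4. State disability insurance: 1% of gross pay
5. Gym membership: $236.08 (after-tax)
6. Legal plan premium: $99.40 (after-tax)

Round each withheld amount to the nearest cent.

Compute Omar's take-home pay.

State unemployment insurance (employee share): $9,676.55 × 0.01 = $96.77
State disability insurance: $9,676.55 × 0.01 = $96.77
PFL insurance: $9,676.55 × 0.0125 = $120.96
OASDI: $9,676.55 × 0.055 = $532.21
Legal plan premium: $99.40
Gym membership: $236.08
Total deductions = $96.77 + $96.77 + $120.96 + $532.21 + $99.40 + $236.08 = $1,182.19
Net pay = $9,676.55 − $1,182.19 = $8,494.36

$8,494.36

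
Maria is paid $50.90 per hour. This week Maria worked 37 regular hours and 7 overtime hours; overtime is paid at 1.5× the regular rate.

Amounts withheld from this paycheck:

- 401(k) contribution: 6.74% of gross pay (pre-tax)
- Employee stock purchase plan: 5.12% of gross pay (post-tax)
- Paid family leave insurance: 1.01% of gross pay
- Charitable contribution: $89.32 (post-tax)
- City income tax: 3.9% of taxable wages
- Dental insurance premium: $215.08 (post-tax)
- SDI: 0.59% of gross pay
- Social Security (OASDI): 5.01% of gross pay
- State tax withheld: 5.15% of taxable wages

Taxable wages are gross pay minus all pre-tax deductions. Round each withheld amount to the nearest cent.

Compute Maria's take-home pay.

$1,462.73

Regular pay: 37 × $50.90 = $1,883.30
Overtime pay: 7 × $50.90 × 1.5 = $534.45
Gross pay = $1,883.30 + $534.45 = $2,417.75
401(k) contribution: $2,417.75 × 0.0674 = $162.96
Taxable wages = $2,417.75 − $162.96 = $2,254.79
State tax withheld: $2,254.79 × 0.0515 = $116.12
City income tax: $2,254.79 × 0.039 = $87.94
SDI: $2,417.75 × 0.0059 = $14.26
Paid family leave insurance: $2,417.75 × 0.0101 = $24.42
Social Security (OASDI): $2,417.75 × 0.0501 = $121.13
Employee stock purchase plan: $2,417.75 × 0.0512 = $123.79
Charitable contribution: $89.32
Dental insurance premium: $215.08
Total deductions = $162.96 + $116.12 + $87.94 + $14.26 + $24.42 + $121.13 + $123.79 + $89.32 + $215.08 = $955.02
Net pay = $2,417.75 − $955.02 = $1,462.73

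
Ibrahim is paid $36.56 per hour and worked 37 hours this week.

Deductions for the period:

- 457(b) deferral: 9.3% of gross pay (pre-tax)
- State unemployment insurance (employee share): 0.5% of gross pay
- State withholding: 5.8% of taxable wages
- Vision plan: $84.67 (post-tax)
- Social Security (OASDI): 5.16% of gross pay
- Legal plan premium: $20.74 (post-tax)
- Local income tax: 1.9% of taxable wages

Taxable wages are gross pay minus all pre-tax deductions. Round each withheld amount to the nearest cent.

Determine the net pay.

$950.48

Gross pay: 37 × $36.56 = $1,352.72
457(b) deferral: $1,352.72 × 0.093 = $125.80
Taxable wages = $1,352.72 − $125.80 = $1,226.92
State withholding: $1,226.92 × 0.058 = $71.16
Local income tax: $1,226.92 × 0.019 = $23.31
Social Security (OASDI): $1,352.72 × 0.0516 = $69.80
State unemployment insurance (employee share): $1,352.72 × 0.005 = $6.76
Legal plan premium: $20.74
Vision plan: $84.67
Total deductions = $125.80 + $71.16 + $23.31 + $69.80 + $6.76 + $20.74 + $84.67 = $402.24
Net pay = $1,352.72 − $402.24 = $950.48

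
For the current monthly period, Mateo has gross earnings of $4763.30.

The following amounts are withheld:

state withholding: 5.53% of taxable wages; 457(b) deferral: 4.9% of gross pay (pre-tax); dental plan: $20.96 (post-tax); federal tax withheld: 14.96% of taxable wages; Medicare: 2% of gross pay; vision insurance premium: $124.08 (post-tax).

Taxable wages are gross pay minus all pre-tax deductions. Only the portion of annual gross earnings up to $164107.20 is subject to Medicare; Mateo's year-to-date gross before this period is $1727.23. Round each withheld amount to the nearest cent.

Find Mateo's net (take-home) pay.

$3361.42

457(b) deferral: $4763.30 × 0.049 = $233.40
Taxable wages = $4763.30 − $233.40 = $4529.90
State withholding: $4529.90 × 0.0553 = $250.50
Federal tax withheld: $4529.90 × 0.1496 = $677.67
Medicare: cap not yet reached, full $4763.30 is subject → $4763.30 × 0.02 = $95.27
Dental plan: $20.96
Vision insurance premium: $124.08
Total deductions = $233.40 + $250.50 + $677.67 + $95.27 + $20.96 + $124.08 = $1401.88
Net pay = $4763.30 − $1401.88 = $3361.42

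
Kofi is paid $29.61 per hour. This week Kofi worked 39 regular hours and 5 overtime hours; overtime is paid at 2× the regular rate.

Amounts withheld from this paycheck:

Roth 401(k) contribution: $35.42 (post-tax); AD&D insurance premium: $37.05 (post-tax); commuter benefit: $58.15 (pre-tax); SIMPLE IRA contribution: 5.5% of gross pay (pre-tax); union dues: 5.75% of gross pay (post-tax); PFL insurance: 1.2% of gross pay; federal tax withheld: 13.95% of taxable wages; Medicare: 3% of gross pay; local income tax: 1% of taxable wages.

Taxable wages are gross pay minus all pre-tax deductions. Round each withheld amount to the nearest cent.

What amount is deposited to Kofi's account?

$899.81

Regular pay: 39 × $29.61 = $1,154.79
Overtime pay: 5 × $29.61 × 2 = $296.10
Gross pay = $1,154.79 + $296.10 = $1,450.89
SIMPLE IRA contribution: $1,450.89 × 0.055 = $79.80
Commuter benefit: $58.15
Pre-tax total = $79.80 + $58.15 = $137.95
Taxable wages = $1,450.89 − $137.95 = $1,312.94
Local income tax: $1,312.94 × 0.01 = $13.13
Federal tax withheld: $1,312.94 × 0.1395 = $183.16
Medicare: $1,450.89 × 0.03 = $43.53
PFL insurance: $1,450.89 × 0.012 = $17.41
Roth 401(k) contribution: $35.42
Union dues: $1,450.89 × 0.0575 = $83.43
AD&D insurance premium: $37.05
Total deductions = $79.80 + $58.15 + $13.13 + $183.16 + $43.53 + $17.41 + $35.42 + $83.43 + $37.05 = $551.08
Net pay = $1,450.89 − $551.08 = $899.81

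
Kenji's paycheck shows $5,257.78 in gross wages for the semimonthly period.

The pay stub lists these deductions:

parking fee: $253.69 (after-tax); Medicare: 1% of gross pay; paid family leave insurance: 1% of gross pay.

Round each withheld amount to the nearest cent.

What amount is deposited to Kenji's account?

$4,898.93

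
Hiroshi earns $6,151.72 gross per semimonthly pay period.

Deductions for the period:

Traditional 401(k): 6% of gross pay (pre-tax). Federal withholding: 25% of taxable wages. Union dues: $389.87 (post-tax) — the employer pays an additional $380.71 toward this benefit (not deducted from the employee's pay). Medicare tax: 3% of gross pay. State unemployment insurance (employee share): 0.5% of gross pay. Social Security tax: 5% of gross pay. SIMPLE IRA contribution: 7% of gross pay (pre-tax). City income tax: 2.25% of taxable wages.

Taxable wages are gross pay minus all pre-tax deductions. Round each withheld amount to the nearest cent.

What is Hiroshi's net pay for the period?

$2,980.81

Traditional 401(k): $6,151.72 × 0.06 = $369.10
SIMPLE IRA contribution: $6,151.72 × 0.07 = $430.62
Pre-tax total = $369.10 + $430.62 = $799.72
Taxable wages = $6,151.72 − $799.72 = $5,352.00
City income tax: $5,352.00 × 0.0225 = $120.42
Federal withholding: $5,352.00 × 0.25 = $1,338.00
State unemployment insurance (employee share): $6,151.72 × 0.005 = $30.76
Medicare tax: $6,151.72 × 0.03 = $184.55
Social Security tax: $6,151.72 × 0.05 = $307.59
Union dues: $389.87
(Employer's $380.71 toward union dues is not withheld from the employee.)
Total deductions = $369.10 + $430.62 + $120.42 + $1,338.00 + $30.76 + $184.55 + $307.59 + $389.87 = $3,170.91
Net pay = $6,151.72 − $3,170.91 = $2,980.81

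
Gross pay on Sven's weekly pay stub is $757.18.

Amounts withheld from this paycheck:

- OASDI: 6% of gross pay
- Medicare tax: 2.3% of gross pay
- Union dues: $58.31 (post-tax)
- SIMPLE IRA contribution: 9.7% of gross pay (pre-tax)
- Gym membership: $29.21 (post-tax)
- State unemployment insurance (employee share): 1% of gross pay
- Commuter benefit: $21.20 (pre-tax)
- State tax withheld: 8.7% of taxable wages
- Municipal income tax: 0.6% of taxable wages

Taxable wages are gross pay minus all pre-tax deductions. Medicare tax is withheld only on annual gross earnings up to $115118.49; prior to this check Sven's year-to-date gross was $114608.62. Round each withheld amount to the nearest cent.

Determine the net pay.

$448.66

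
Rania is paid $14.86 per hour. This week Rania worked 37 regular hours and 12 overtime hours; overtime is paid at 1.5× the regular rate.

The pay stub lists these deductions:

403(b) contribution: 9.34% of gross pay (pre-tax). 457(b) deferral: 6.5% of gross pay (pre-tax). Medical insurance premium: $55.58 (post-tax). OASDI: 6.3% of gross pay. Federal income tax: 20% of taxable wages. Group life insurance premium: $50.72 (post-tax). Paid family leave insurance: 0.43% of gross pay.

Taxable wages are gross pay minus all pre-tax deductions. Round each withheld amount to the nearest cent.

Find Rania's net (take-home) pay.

Regular pay: 37 × $14.86 = $549.82
Overtime pay: 12 × $14.86 × 1.5 = $267.48
Gross pay = $549.82 + $267.48 = $817.30
457(b) deferral: $817.30 × 0.065 = $53.12
403(b) contribution: $817.30 × 0.0934 = $76.34
Pre-tax total = $53.12 + $76.34 = $129.46
Taxable wages = $817.30 − $129.46 = $687.84
Federal income tax: $687.84 × 0.2 = $137.57
Paid family leave insurance: $817.30 × 0.0043 = $3.51
OASDI: $817.30 × 0.063 = $51.49
Medical insurance premium: $55.58
Group life insurance premium: $50.72
Total deductions = $53.12 + $76.34 + $137.57 + $3.51 + $51.49 + $55.58 + $50.72 = $428.33
Net pay = $817.30 − $428.33 = $388.97

$388.97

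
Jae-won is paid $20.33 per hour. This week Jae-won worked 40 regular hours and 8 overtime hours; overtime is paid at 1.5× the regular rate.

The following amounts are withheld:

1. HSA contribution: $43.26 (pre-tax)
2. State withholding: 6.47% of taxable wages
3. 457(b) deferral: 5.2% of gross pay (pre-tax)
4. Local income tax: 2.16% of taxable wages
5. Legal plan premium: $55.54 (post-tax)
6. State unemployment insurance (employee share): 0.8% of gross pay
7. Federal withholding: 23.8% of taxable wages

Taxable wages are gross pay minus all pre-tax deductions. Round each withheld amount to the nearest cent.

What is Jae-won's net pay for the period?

$583.95

Regular pay: 40 × $20.33 = $813.20
Overtime pay: 8 × $20.33 × 1.5 = $243.96
Gross pay = $813.20 + $243.96 = $1,057.16
457(b) deferral: $1,057.16 × 0.052 = $54.97
HSA contribution: $43.26
Pre-tax total = $54.97 + $43.26 = $98.23
Taxable wages = $1,057.16 − $98.23 = $958.93
State withholding: $958.93 × 0.0647 = $62.04
Local income tax: $958.93 × 0.0216 = $20.71
Federal withholding: $958.93 × 0.238 = $228.23
State unemployment insurance (employee share): $1,057.16 × 0.008 = $8.46
Legal plan premium: $55.54
Total deductions = $54.97 + $43.26 + $62.04 + $20.71 + $228.23 + $8.46 + $55.54 = $473.21
Net pay = $1,057.16 − $473.21 = $583.95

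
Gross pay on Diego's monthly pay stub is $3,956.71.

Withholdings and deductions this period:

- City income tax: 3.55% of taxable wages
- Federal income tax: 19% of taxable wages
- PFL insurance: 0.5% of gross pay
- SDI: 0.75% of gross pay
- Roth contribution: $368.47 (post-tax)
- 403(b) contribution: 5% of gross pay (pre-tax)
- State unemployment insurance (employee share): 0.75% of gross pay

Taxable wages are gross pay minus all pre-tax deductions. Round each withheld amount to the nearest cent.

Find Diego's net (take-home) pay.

$2,463.63

403(b) contribution: $3,956.71 × 0.05 = $197.84
Taxable wages = $3,956.71 − $197.84 = $3,758.87
Federal income tax: $3,758.87 × 0.19 = $714.19
City income tax: $3,758.87 × 0.0355 = $133.44
PFL insurance: $3,956.71 × 0.005 = $19.78
SDI: $3,956.71 × 0.0075 = $29.68
State unemployment insurance (employee share): $3,956.71 × 0.0075 = $29.68
Roth contribution: $368.47
Total deductions = $197.84 + $714.19 + $133.44 + $19.78 + $29.68 + $29.68 + $368.47 = $1,493.08
Net pay = $3,956.71 − $1,493.08 = $2,463.63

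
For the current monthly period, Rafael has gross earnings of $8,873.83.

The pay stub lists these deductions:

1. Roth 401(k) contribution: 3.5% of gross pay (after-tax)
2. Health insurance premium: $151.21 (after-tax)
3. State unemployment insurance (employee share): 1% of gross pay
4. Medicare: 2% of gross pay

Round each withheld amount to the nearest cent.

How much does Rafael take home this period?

Medicare: $8,873.83 × 0.02 = $177.48
State unemployment insurance (employee share): $8,873.83 × 0.01 = $88.74
Roth 401(k) contribution: $8,873.83 × 0.035 = $310.58
Health insurance premium: $151.21
Total deductions = $177.48 + $88.74 + $310.58 + $151.21 = $728.01
Net pay = $8,873.83 − $728.01 = $8,145.82

$8,145.82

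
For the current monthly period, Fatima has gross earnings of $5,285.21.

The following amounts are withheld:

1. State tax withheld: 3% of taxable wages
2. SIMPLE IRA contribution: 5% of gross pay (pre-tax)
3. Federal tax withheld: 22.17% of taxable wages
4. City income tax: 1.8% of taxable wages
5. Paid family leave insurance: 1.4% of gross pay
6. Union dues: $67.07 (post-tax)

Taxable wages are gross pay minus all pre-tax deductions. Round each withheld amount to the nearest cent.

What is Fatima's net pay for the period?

$3,525.74

SIMPLE IRA contribution: $5,285.21 × 0.05 = $264.26
Taxable wages = $5,285.21 − $264.26 = $5,020.95
Federal tax withheld: $5,020.95 × 0.2217 = $1,113.14
State tax withheld: $5,020.95 × 0.03 = $150.63
City income tax: $5,020.95 × 0.018 = $90.38
Paid family leave insurance: $5,285.21 × 0.014 = $73.99
Union dues: $67.07
Total deductions = $264.26 + $1,113.14 + $150.63 + $90.38 + $73.99 + $67.07 = $1,759.47
Net pay = $5,285.21 − $1,759.47 = $3,525.74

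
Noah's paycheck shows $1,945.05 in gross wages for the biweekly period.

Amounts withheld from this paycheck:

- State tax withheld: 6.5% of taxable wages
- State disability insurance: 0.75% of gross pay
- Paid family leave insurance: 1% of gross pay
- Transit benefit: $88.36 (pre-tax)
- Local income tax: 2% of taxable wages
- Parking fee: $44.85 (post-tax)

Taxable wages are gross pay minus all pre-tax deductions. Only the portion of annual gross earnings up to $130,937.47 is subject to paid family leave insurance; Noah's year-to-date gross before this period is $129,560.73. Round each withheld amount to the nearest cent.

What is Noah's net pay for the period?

Transit benefit: $88.36
Taxable wages = $1,945.05 − $88.36 = $1,856.69
State tax withheld: $1,856.69 × 0.065 = $120.68
Local income tax: $1,856.69 × 0.02 = $37.13
State disability insurance: $1,945.05 × 0.0075 = $14.59
Paid family leave insurance: only $130,937.47 − $129,560.73 = $1,376.74 of this check is subject → $1,376.74 × 0.01 = $13.77
Parking fee: $44.85
Total deductions = $88.36 + $120.68 + $37.13 + $14.59 + $13.77 + $44.85 = $319.38
Net pay = $1,945.05 − $319.38 = $1,625.67

$1,625.67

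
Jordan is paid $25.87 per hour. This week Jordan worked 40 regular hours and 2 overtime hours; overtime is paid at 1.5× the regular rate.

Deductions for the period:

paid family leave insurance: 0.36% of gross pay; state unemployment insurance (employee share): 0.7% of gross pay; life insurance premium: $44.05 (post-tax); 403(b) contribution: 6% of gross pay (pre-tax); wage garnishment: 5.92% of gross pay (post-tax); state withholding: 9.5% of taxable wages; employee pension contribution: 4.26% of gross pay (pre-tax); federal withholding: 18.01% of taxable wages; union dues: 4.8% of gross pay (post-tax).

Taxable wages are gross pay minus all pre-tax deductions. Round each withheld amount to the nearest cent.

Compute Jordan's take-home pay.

Regular pay: 40 × $25.87 = $1,034.80
Overtime pay: 2 × $25.87 × 1.5 = $77.61
Gross pay = $1,034.80 + $77.61 = $1,112.41
Employee pension contribution: $1,112.41 × 0.0426 = $47.39
403(b) contribution: $1,112.41 × 0.06 = $66.74
Pre-tax total = $47.39 + $66.74 = $114.13
Taxable wages = $1,112.41 − $114.13 = $998.28
State withholding: $998.28 × 0.095 = $94.84
Federal withholding: $998.28 × 0.1801 = $179.79
State unemployment insurance (employee share): $1,112.41 × 0.007 = $7.79
Paid family leave insurance: $1,112.41 × 0.0036 = $4.00
Union dues: $1,112.41 × 0.048 = $53.40
Life insurance premium: $44.05
Wage garnishment: $1,112.41 × 0.0592 = $65.85
Total deductions = $47.39 + $66.74 + $94.84 + $179.79 + $7.79 + $4.00 + $53.40 + $44.05 + $65.85 = $563.85
Net pay = $1,112.41 − $563.85 = $548.56

$548.56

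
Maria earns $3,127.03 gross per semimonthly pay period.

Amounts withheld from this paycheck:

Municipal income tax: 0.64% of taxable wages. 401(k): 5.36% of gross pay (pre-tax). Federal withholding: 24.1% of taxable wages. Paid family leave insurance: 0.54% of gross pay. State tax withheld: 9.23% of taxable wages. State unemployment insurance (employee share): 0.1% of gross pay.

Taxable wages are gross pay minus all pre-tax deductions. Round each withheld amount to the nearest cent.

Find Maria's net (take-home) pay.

401(k): $3,127.03 × 0.0536 = $167.61
Taxable wages = $3,127.03 − $167.61 = $2,959.42
Federal withholding: $2,959.42 × 0.241 = $713.22
State tax withheld: $2,959.42 × 0.0923 = $273.15
Municipal income tax: $2,959.42 × 0.0064 = $18.94
Paid family leave insurance: $3,127.03 × 0.0054 = $16.89
State unemployment insurance (employee share): $3,127.03 × 0.001 = $3.13
Total deductions = $167.61 + $713.22 + $273.15 + $18.94 + $16.89 + $3.13 = $1,192.94
Net pay = $3,127.03 − $1,192.94 = $1,934.09

$1,934.09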